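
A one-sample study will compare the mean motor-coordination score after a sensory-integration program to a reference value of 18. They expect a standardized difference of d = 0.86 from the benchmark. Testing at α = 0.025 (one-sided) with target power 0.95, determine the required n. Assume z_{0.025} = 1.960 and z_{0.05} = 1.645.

For a one-sample test: n = ((z_{α} + z_β) / d)².
z_{α} + z_β = 1.960 + 1.645 = 3.605.
n = (3.605 / 0.86)² = 4.192² = 17.57.
Round up.

n = 18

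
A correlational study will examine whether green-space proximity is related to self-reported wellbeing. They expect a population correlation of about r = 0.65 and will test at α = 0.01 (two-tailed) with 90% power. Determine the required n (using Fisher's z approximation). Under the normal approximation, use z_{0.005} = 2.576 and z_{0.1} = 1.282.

n = 28

Fisher's z: C = ½·ln((1+r)/(1−r)) = ½·ln(4.7143) = 0.7753.
n = ((z_{α/2} + z_β)/C)² + 3.
(2.576 + 1.282) / 0.7753 = 3.858 / 0.7753 = 4.976.
n = 4.976² + 3 = 24.76 + 3 = 27.8.
Round up.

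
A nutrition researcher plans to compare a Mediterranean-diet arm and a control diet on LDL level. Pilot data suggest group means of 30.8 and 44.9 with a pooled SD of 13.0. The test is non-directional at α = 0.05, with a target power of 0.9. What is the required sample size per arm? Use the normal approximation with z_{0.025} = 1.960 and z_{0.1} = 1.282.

n = 18 per group

Cohen's d = |M₁ − M₂| / SD_pooled = |30.8 − 44.9| / 13.0 = 14.1 / 13.0 = 1.085.
For two independent groups with equal n: n = 2·((z_{α/2} + z_β) / d)².
z_{α/2} + z_β = 1.960 + 1.282 = 3.242.
n = 2 × (3.242 / 1.085)² = 2 × 2.988² = 2 × 8.93 = 17.9.
Round up to the next whole participant.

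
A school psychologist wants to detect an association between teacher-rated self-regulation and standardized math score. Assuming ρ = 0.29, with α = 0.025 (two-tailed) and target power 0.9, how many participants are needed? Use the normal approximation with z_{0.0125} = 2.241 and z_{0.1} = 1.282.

Fisher's z: C = ½·ln((1+r)/(1−r)) = ½·ln(1.8169) = 0.2986.
n = ((z_{α/2} + z_β)/C)² + 3.
(2.241 + 1.282) / 0.2986 = 3.523 / 0.2986 = 11.798.
n = 11.798² + 3 = 139.20 + 3 = 142.2.
Round up.

n = 143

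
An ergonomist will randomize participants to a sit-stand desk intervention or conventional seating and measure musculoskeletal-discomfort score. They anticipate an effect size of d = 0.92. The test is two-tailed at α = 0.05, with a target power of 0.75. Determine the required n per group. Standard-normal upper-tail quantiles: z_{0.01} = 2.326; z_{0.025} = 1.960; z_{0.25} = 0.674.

For two independent groups with equal n: n = 2·((z_{α/2} + z_β) / d)².
z_{α/2} + z_β = 1.960 + 0.674 = 2.634.
n = 2 × (2.634 / 0.92)² = 2 × 2.863² = 2 × 8.20 = 16.4.
Round up to the next whole participant.

n = 17 per group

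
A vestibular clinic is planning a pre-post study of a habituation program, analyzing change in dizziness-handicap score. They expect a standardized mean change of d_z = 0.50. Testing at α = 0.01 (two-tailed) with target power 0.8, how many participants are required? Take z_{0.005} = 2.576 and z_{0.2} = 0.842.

For a paired (one-sample on differences) test: n = ((z_{α/2} + z_β) / d)².
z_{α/2} + z_β = 2.576 + 0.842 = 3.418.
n = (3.418 / 0.50)² = 6.836² = 46.73.
Round up.

n = 47 pairs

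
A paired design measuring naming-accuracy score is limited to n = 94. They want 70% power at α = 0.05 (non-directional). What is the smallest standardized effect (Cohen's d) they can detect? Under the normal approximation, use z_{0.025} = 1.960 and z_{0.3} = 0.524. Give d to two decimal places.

d_min ≈ 0.26

For a single sample (or paired design) of n = 94: d_min = (z_{α/2} + z_β)/√n.
z-sum = 1.960 + 0.524 = 2.484.
d_min = 2.484 / √94 = 2.484 / 9.695 = 0.256.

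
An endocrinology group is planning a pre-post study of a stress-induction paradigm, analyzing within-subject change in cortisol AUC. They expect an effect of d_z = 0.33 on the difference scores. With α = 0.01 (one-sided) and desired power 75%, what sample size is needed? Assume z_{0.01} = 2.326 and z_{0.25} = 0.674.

For a paired (one-sample on differences) test: n = ((z_{α} + z_β) / d)².
z_{α} + z_β = 2.326 + 0.674 = 3.000.
n = (3.000 / 0.33)² = 9.091² = 82.64.
Round up.

n = 83 pairs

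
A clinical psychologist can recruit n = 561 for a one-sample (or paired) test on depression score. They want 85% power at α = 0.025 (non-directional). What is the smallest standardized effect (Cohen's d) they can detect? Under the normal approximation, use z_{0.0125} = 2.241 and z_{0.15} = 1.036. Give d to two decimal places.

d_min ≈ 0.14

For a single sample (or paired design) of n = 561: d_min = (z_{α/2} + z_β)/√n.
z-sum = 2.241 + 1.036 = 3.277.
d_min = 3.277 / √561 = 3.277 / 23.685 = 0.138.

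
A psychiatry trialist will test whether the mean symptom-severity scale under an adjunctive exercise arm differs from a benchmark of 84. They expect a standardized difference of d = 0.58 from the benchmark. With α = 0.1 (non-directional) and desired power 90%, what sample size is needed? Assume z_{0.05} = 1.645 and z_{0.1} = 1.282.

n = 26

For a one-sample test: n = ((z_{α/2} + z_β) / d)².
z_{α/2} + z_β = 1.645 + 1.282 = 2.927.
n = (2.927 / 0.58)² = 5.047² = 25.47.
Round up.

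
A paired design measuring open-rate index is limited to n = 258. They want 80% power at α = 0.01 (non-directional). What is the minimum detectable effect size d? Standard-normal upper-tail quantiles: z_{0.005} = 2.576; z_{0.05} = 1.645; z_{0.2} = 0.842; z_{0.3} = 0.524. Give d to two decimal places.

For a single sample (or paired design) of n = 258: d_min = (z_{α/2} + z_β)/√n.
z-sum = 2.576 + 0.842 = 3.418.
d_min = 3.418 / √258 = 3.418 / 16.062 = 0.213.

d_min ≈ 0.21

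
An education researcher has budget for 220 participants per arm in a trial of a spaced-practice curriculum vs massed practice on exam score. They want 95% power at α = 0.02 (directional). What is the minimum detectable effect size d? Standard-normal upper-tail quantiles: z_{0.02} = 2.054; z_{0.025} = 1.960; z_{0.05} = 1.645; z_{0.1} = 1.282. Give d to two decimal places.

For two independent groups of n = 220 each: d_min = (z_{α} + z_β)·√(2/n).
z-sum = 2.054 + 1.645 = 3.699.
d_min = 3.699 × √(2/220) = 3.699 × 0.0953 = 0.353.

d_min ≈ 0.35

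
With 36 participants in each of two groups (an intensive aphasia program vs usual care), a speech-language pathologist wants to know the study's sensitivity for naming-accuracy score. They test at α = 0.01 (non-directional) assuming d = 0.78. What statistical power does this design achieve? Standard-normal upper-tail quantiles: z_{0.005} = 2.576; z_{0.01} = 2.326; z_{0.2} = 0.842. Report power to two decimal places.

For two equal groups, power = Φ(d·√(n/2) − z_{α/2}).
d·√(n/2) = 0.78 × √(36/2) = 0.78 × 4.243 = 3.309.
z_β = 3.309 − 2.576 = 0.733.
Power = Φ(0.733) = 0.768.

power ≈ 0.77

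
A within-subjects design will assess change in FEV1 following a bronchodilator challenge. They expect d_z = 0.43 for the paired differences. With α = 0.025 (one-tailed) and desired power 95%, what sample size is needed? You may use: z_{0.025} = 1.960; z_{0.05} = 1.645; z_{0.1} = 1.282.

n = 71 pairs

For a paired (one-sample on differences) test: n = ((z_{α} + z_β) / d)².
z_{α} + z_β = 1.960 + 1.645 = 3.605.
n = (3.605 / 0.43)² = 8.384² = 70.29.
Round up.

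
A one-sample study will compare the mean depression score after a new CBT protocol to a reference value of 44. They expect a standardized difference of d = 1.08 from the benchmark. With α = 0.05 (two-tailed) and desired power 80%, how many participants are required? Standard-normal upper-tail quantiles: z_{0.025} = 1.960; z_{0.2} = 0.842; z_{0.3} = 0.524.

n = 7

For a one-sample test: n = ((z_{α/2} + z_β) / d)².
z_{α/2} + z_β = 1.960 + 0.842 = 2.802.
n = (2.802 / 1.08)² = 2.594² = 6.73.
Round up.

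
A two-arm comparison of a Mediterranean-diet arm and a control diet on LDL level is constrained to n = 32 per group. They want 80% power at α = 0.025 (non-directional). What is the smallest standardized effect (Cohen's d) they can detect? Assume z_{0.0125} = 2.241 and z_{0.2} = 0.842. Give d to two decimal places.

d_min ≈ 0.77

For two independent groups of n = 32 each: d_min = (z_{α/2} + z_β)·√(2/n).
z-sum = 2.241 + 0.842 = 3.083.
d_min = 3.083 × √(2/32) = 3.083 × 0.2500 = 0.771.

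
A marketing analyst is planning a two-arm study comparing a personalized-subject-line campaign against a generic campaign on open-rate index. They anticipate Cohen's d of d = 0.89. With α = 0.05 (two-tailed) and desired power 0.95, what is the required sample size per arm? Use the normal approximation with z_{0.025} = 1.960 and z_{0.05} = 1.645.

n = 33 per group

For two independent groups with equal n: n = 2·((z_{α/2} + z_β) / d)².
z_{α/2} + z_β = 1.960 + 1.645 = 3.605.
n = 2 × (3.605 / 0.89)² = 2 × 4.051² = 2 × 16.41 = 32.8.
Round up to the next whole participant.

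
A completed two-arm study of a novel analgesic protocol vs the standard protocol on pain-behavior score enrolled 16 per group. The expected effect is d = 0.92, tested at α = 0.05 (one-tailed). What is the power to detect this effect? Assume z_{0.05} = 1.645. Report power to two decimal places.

For two equal groups, power = Φ(d·√(n/2) − z_{α}).
d·√(n/2) = 0.92 × √(16/2) = 0.92 × 2.828 = 2.602.
z_β = 2.602 − 1.645 = 0.957.
Power = Φ(0.957) = 0.831.

power ≈ 0.83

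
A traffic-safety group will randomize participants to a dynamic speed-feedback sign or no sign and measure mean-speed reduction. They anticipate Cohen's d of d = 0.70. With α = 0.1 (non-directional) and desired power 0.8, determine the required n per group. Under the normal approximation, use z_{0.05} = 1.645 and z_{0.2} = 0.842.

n = 26 per group

For two independent groups with equal n: n = 2·((z_{α/2} + z_β) / d)².
z_{α/2} + z_β = 1.645 + 0.842 = 2.487.
n = 2 × (2.487 / 0.70)² = 2 × 3.553² = 2 × 12.62 = 25.2.
Round up to the next whole participant.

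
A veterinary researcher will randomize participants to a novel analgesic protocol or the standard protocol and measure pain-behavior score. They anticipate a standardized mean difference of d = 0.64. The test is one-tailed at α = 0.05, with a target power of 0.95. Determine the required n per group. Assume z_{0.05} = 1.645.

n = 53 per group

For two independent groups with equal n: n = 2·((z_{α} + z_β) / d)².
z_{α} + z_β = 1.645 + 1.645 = 3.290.
n = 2 × (3.290 / 0.64)² = 2 × 5.141² = 2 × 26.43 = 52.9.
Round up to the next whole participant.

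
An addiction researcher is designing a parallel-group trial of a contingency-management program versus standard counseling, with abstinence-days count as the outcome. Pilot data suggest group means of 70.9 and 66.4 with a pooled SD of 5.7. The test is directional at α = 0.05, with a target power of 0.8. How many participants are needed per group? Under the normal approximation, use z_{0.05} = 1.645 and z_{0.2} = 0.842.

Cohen's d = |M₁ − M₂| / SD_pooled = |70.9 − 66.4| / 5.7 = 4.5 / 5.7 = 0.789.
For two independent groups with equal n: n = 2·((z_{α} + z_β) / d)².
z_{α} + z_β = 1.645 + 0.842 = 2.487.
n = 2 × (2.487 / 0.789)² = 2 × 3.152² = 2 × 9.94 = 19.9.
Round up to the next whole participant.

n = 20 per group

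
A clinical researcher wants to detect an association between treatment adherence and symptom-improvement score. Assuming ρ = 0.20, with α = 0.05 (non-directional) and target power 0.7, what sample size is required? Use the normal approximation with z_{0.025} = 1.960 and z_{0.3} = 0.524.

Fisher's z: C = ½·ln((1+r)/(1−r)) = ½·ln(1.5000) = 0.2027.
n = ((z_{α/2} + z_β)/C)² + 3.
(1.960 + 0.524) / 0.2027 = 2.484 / 0.2027 = 12.255.
n = 12.255² + 3 = 150.17 + 3 = 153.2.
Round up.

n = 154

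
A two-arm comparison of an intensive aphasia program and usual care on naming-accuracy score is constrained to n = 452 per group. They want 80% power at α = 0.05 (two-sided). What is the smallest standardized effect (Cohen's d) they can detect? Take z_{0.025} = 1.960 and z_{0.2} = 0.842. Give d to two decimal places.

d_min ≈ 0.19

For two independent groups of n = 452 each: d_min = (z_{α/2} + z_β)·√(2/n).
z-sum = 1.960 + 0.842 = 2.802.
d_min = 2.802 × √(2/452) = 2.802 × 0.0665 = 0.186.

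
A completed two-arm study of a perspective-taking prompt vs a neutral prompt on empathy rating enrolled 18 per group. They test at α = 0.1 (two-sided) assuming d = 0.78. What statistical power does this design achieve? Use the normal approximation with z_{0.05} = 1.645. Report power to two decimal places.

power ≈ 0.76

For two equal groups, power = Φ(d·√(n/2) − z_{α/2}).
d·√(n/2) = 0.78 × √(18/2) = 0.78 × 3.000 = 2.340.
z_β = 2.340 − 1.645 = 0.695.
Power = Φ(0.695) = 0.756.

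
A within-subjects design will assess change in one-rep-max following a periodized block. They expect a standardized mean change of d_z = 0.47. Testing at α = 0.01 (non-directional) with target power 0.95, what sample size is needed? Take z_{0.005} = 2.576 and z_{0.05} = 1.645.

n = 81 pairs

For a paired (one-sample on differences) test: n = ((z_{α/2} + z_β) / d)².
z_{α/2} + z_β = 2.576 + 1.645 = 4.221.
n = (4.221 / 0.47)² = 8.981² = 80.66.
Round up.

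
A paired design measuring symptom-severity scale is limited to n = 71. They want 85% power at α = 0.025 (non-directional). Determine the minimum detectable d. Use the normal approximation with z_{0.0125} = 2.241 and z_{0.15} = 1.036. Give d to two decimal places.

d_min ≈ 0.39

For a single sample (or paired design) of n = 71: d_min = (z_{α/2} + z_β)/√n.
z-sum = 2.241 + 1.036 = 3.277.
d_min = 3.277 / √71 = 3.277 / 8.426 = 0.389.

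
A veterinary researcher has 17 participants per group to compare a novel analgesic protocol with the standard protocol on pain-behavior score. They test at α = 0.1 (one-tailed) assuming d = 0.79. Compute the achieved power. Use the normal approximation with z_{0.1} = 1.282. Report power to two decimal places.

power ≈ 0.85

For two equal groups, power = Φ(d·√(n/2) − z_{α}).
d·√(n/2) = 0.79 × √(17/2) = 0.79 × 2.915 = 2.303.
z_β = 2.303 − 1.282 = 1.021.
Power = Φ(1.021) = 0.846.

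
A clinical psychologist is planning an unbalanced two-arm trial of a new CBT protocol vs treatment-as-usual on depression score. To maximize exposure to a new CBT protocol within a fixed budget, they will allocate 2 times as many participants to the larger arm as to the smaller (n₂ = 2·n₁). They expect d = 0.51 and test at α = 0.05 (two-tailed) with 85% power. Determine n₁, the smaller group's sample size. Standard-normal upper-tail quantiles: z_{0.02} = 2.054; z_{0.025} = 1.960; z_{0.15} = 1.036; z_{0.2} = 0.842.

With allocation ratio k = n₂/n₁ = 2, Var(x̄₁−x̄₂) = σ²(1/n₁ + 1/(k·n₁)) = σ²·(k+1)/(k·n₁).
So n₁ = (1 + 1/k)·((z_{α/2} + z_β)/d)² = 1.500 × (2.996/0.51)².
n₁ = 1.500 × 34.51 = 51.8.
Round up: n₁ = 52, giving n₂ = 2 × 52 = 104.

n₁ = 52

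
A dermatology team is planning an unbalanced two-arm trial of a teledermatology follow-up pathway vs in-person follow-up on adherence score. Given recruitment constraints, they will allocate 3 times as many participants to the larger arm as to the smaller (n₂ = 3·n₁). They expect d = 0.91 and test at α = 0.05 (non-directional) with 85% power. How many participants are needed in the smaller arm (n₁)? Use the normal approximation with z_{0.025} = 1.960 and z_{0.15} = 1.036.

n₁ = 15

With allocation ratio k = n₂/n₁ = 3, Var(x̄₁−x̄₂) = σ²(1/n₁ + 1/(k·n₁)) = σ²·(k+1)/(k·n₁).
So n₁ = (1 + 1/k)·((z_{α/2} + z_β)/d)² = 1.333 × (2.996/0.91)².
n₁ = 1.333 × 10.84 = 14.5.
Round up: n₁ = 15, giving n₂ = 3 × 15 = 45.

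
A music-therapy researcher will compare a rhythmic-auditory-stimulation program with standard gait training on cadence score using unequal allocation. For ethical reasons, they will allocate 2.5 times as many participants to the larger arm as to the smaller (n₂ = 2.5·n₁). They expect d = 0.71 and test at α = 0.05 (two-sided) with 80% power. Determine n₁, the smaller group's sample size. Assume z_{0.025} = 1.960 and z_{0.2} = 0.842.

With allocation ratio k = n₂/n₁ = 2.5, Var(x̄₁−x̄₂) = σ²(1/n₁ + 1/(k·n₁)) = σ²·(k+1)/(k·n₁).
So n₁ = (1 + 1/k)·((z_{α/2} + z_β)/d)² = 1.400 × (2.802/0.71)².
n₁ = 1.400 × 15.57 = 21.8.
Round up: n₁ = 22, giving n₂ = 2.5 × 22 = 55.

n₁ = 22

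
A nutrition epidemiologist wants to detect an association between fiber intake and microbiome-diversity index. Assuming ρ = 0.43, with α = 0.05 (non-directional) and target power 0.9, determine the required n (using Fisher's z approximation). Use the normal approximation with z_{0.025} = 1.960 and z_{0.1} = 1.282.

n = 53

Fisher's z: C = ½·ln((1+r)/(1−r)) = ½·ln(2.5088) = 0.4599.
n = ((z_{α/2} + z_β)/C)² + 3.
(1.960 + 1.282) / 0.4599 = 3.242 / 0.4599 = 7.049.
n = 7.049² + 3 = 49.69 + 3 = 52.7.
Round up.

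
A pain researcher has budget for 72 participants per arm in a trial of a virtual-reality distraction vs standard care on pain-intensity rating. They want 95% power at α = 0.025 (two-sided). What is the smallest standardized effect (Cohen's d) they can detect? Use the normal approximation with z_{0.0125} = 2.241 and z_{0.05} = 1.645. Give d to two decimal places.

For two independent groups of n = 72 each: d_min = (z_{α/2} + z_β)·√(2/n).
z-sum = 2.241 + 1.645 = 3.886.
d_min = 3.886 × √(2/72) = 3.886 × 0.1667 = 0.648.

d_min ≈ 0.65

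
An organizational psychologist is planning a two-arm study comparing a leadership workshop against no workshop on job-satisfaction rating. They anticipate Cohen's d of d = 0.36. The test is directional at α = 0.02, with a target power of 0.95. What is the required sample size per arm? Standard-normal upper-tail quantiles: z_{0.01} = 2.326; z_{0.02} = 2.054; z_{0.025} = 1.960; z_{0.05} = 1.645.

For two independent groups with equal n: n = 2·((z_{α} + z_β) / d)².
z_{α} + z_β = 2.054 + 1.645 = 3.699.
n = 2 × (3.699 / 0.36)² = 2 × 10.275² = 2 × 105.58 = 211.2.
Round up to the next whole participant.

n = 212 per group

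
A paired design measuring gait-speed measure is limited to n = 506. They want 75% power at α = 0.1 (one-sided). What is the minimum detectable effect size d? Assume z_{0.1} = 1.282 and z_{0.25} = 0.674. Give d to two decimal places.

For a single sample (or paired design) of n = 506: d_min = (z_{α} + z_β)/√n.
z-sum = 1.282 + 0.674 = 1.956.
d_min = 1.956 / √506 = 1.956 / 22.494 = 0.087.

d_min ≈ 0.09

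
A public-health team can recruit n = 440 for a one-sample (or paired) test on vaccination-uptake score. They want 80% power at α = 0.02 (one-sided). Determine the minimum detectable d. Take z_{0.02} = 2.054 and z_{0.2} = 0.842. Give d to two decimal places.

d_min ≈ 0.14

For a single sample (or paired design) of n = 440: d_min = (z_{α} + z_β)/√n.
z-sum = 2.054 + 0.842 = 2.896.
d_min = 2.896 / √440 = 2.896 / 20.976 = 0.138.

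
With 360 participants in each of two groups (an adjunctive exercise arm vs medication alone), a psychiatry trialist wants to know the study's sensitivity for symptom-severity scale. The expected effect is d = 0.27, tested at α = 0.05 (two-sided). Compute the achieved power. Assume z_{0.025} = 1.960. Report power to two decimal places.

power ≈ 0.95

For two equal groups, power = Φ(d·√(n/2) − z_{α/2}).
d·√(n/2) = 0.27 × √(360/2) = 0.27 × 13.416 = 3.622.
z_β = 3.622 − 1.960 = 1.662.
Power = Φ(1.662) = 0.952.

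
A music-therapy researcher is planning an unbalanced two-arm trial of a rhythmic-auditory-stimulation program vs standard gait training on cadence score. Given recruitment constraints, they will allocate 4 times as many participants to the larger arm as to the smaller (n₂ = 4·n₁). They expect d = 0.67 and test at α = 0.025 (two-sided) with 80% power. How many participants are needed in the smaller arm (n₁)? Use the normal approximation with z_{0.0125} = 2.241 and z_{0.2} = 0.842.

n₁ = 27

With allocation ratio k = n₂/n₁ = 4, Var(x̄₁−x̄₂) = σ²(1/n₁ + 1/(k·n₁)) = σ²·(k+1)/(k·n₁).
So n₁ = (1 + 1/k)·((z_{α/2} + z_β)/d)² = 1.250 × (3.083/0.67)².
n₁ = 1.250 × 21.17 = 26.5.
Round up: n₁ = 27, giving n₂ = 4 × 27 = 108.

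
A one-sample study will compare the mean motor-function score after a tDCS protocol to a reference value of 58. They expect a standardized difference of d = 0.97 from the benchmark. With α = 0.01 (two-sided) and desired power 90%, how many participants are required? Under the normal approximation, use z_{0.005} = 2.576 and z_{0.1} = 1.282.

n = 16

For a one-sample test: n = ((z_{α/2} + z_β) / d)².
z_{α/2} + z_β = 2.576 + 1.282 = 3.858.
n = (3.858 / 0.97)² = 3.977² = 15.82.
Round up.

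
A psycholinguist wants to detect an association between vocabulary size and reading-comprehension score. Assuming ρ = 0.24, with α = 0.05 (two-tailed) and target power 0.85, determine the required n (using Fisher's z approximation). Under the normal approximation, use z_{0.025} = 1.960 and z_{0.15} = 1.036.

n = 153

Fisher's z: C = ½·ln((1+r)/(1−r)) = ½·ln(1.6316) = 0.2448.
n = ((z_{α/2} + z_β)/C)² + 3.
(1.960 + 1.036) / 0.2448 = 2.996 / 0.2448 = 12.239.
n = 12.239² + 3 = 149.78 + 3 = 152.8.
Round up.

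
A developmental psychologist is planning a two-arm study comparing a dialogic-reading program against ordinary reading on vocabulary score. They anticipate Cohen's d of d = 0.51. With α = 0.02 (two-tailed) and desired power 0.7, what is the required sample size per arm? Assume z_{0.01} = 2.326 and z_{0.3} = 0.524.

n = 63 per group

For two independent groups with equal n: n = 2·((z_{α/2} + z_β) / d)².
z_{α/2} + z_β = 2.326 + 0.524 = 2.850.
n = 2 × (2.850 / 0.51)² = 2 × 5.588² = 2 × 31.23 = 62.5.
Round up to the next whole participant.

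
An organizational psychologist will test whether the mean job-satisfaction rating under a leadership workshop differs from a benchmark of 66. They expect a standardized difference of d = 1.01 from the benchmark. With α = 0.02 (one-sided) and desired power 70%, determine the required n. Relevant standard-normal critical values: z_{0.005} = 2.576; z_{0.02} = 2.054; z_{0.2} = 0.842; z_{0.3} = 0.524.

For a one-sample test: n = ((z_{α} + z_β) / d)².
z_{α} + z_β = 2.054 + 0.524 = 2.578.
n = (2.578 / 1.01)² = 2.552² = 6.52.
Round up.

n = 7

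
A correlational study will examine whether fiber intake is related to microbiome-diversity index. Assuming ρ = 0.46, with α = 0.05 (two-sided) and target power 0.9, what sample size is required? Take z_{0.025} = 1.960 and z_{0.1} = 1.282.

Fisher's z: C = ½·ln((1+r)/(1−r)) = ½·ln(2.7037) = 0.4973.
n = ((z_{α/2} + z_β)/C)² + 3.
(1.960 + 1.282) / 0.4973 = 3.242 / 0.4973 = 6.519.
n = 6.519² + 3 = 42.50 + 3 = 45.5.
Round up.

n = 46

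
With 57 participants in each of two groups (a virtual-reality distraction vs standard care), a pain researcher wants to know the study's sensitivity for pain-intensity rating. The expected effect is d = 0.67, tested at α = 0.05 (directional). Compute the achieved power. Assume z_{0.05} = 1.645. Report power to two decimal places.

For two equal groups, power = Φ(d·√(n/2) − z_{α}).
d·√(n/2) = 0.67 × √(57/2) = 0.67 × 5.339 = 3.577.
z_β = 3.577 − 1.645 = 1.932.
Power = Φ(1.932) = 0.973.

power ≈ 0.97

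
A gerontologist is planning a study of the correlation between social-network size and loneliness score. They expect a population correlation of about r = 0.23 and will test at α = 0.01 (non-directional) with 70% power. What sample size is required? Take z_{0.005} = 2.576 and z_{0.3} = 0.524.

Fisher's z: C = ½·ln((1+r)/(1−r)) = ½·ln(1.5974) = 0.2342.
n = ((z_{α/2} + z_β)/C)² + 3.
(2.576 + 0.524) / 0.2342 = 3.100 / 0.2342 = 13.237.
n = 13.237² + 3 = 175.21 + 3 = 178.2.
Round up.

n = 179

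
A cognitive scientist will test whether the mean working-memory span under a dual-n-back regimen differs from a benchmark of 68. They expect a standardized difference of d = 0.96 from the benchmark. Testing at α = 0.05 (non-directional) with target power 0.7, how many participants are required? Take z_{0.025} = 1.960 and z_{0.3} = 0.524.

n = 7

For a one-sample test: n = ((z_{α/2} + z_β) / d)².
z_{α/2} + z_β = 1.960 + 0.524 = 2.484.
n = (2.484 / 0.96)² = 2.587² = 6.70.
Round up.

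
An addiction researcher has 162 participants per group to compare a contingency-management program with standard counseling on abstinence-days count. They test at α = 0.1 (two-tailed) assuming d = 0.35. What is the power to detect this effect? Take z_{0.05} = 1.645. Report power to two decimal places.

For two equal groups, power = Φ(d·√(n/2) − z_{α/2}).
d·√(n/2) = 0.35 × √(162/2) = 0.35 × 9.000 = 3.150.
z_β = 3.150 − 1.645 = 1.505.
Power = Φ(1.505) = 0.934.

power ≈ 0.93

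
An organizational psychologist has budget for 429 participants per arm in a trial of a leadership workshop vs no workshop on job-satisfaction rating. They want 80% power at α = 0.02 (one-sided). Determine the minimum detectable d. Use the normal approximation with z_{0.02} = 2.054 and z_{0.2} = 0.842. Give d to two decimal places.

d_min ≈ 0.20

For two independent groups of n = 429 each: d_min = (z_{α} + z_β)·√(2/n).
z-sum = 2.054 + 0.842 = 2.896.
d_min = 2.896 × √(2/429) = 2.896 × 0.0683 = 0.198.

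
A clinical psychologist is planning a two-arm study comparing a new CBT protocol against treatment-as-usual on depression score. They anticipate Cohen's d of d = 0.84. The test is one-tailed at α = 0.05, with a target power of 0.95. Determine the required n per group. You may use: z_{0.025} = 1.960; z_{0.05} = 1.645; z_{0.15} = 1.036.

n = 31 per group

For two independent groups with equal n: n = 2·((z_{α} + z_β) / d)².
z_{α} + z_β = 1.645 + 1.645 = 3.290.
n = 2 × (3.290 / 0.84)² = 2 × 3.917² = 2 × 15.34 = 30.7.
Round up to the next whole participant.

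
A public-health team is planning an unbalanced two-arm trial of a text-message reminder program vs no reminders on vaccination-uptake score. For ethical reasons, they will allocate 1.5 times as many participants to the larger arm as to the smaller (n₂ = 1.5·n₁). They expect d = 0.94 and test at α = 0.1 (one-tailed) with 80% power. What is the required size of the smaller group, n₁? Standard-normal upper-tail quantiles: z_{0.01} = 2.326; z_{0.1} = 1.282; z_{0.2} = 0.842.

With allocation ratio k = n₂/n₁ = 1.5, Var(x̄₁−x̄₂) = σ²(1/n₁ + 1/(k·n₁)) = σ²·(k+1)/(k·n₁).
So n₁ = (1 + 1/k)·((z_{α} + z_β)/d)² = 1.667 × (2.124/0.94)².
n₁ = 1.667 × 5.11 = 8.5.
Round up: n₁ = 9, giving n₂ = ⌈1.5 × 9⌉ = ⌈13.5⌉ = 14.

n₁ = 9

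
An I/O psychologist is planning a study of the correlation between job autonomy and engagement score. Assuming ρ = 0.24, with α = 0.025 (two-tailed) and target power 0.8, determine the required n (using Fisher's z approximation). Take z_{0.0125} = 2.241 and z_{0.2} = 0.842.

Fisher's z: C = ½·ln((1+r)/(1−r)) = ½·ln(1.6316) = 0.2448.
n = ((z_{α/2} + z_β)/C)² + 3.
(2.241 + 0.842) / 0.2448 = 3.083 / 0.2448 = 12.594.
n = 12.594² + 3 = 158.61 + 3 = 161.6.
Round up.

n = 162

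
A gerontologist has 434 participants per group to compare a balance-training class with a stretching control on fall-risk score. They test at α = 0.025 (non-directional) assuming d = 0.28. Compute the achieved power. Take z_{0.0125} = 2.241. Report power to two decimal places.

power ≈ 0.97

For two equal groups, power = Φ(d·√(n/2) − z_{α/2}).
d·√(n/2) = 0.28 × √(434/2) = 0.28 × 14.731 = 4.125.
z_β = 4.125 − 2.241 = 1.884.
Power = Φ(1.884) = 0.970.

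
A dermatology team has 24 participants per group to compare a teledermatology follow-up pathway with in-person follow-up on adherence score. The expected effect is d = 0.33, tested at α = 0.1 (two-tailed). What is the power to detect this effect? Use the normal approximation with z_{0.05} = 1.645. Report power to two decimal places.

For two equal groups, power = Φ(d·√(n/2) − z_{α/2}).
d·√(n/2) = 0.33 × √(24/2) = 0.33 × 3.464 = 1.143.
z_β = 1.143 − 1.645 = -0.502.
Power = Φ(-0.502) = 0.308.

power ≈ 0.31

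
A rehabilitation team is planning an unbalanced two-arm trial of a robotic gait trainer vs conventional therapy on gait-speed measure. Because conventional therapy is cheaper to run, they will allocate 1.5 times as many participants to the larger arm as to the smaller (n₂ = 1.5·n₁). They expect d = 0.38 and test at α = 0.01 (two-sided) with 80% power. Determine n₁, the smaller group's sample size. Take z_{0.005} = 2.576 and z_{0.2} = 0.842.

n₁ = 135

With allocation ratio k = n₂/n₁ = 1.5, Var(x̄₁−x̄₂) = σ²(1/n₁ + 1/(k·n₁)) = σ²·(k+1)/(k·n₁).
So n₁ = (1 + 1/k)·((z_{α/2} + z_β)/d)² = 1.667 × (3.418/0.38)².
n₁ = 1.667 × 80.91 = 134.8.
Round up: n₁ = 135, giving n₂ = ⌈1.5 × 135⌉ = ⌈202.5⌉ = 203.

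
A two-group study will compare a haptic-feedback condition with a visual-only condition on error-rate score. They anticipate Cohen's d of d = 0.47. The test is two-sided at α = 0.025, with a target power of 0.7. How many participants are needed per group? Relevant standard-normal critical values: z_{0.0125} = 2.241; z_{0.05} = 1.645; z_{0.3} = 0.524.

For two independent groups with equal n: n = 2·((z_{α/2} + z_β) / d)².
z_{α/2} + z_β = 2.241 + 0.524 = 2.765.
n = 2 × (2.765 / 0.47)² = 2 × 5.883² = 2 × 34.61 = 69.2.
Round up to the next whole participant.

n = 70 per group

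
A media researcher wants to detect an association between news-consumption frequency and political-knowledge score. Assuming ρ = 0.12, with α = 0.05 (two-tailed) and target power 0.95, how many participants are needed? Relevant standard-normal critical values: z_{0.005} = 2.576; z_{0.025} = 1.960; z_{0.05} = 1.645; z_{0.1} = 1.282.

n = 897

Fisher's z: C = ½·ln((1+r)/(1−r)) = ½·ln(1.2727) = 0.1206.
n = ((z_{α/2} + z_β)/C)² + 3.
(1.960 + 1.645) / 0.1206 = 3.605 / 0.1206 = 29.892.
n = 29.892² + 3 = 893.54 + 3 = 896.5.
Round up.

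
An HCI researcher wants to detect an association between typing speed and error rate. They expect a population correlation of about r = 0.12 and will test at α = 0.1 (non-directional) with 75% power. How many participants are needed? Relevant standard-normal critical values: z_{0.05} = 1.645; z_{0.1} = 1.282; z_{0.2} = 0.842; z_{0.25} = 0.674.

n = 373

Fisher's z: C = ½·ln((1+r)/(1−r)) = ½·ln(1.2727) = 0.1206.
n = ((z_{α/2} + z_β)/C)² + 3.
(1.645 + 0.674) / 0.1206 = 2.319 / 0.1206 = 19.229.
n = 19.229² + 3 = 369.75 + 3 = 372.7.
Round up.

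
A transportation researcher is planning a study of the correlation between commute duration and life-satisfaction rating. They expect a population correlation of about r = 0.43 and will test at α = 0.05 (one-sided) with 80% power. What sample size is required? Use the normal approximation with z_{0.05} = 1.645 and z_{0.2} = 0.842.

Fisher's z: C = ½·ln((1+r)/(1−r)) = ½·ln(2.5088) = 0.4599.
n = ((z_{α} + z_β)/C)² + 3.
(1.645 + 0.842) / 0.4599 = 2.487 / 0.4599 = 5.408.
n = 5.408² + 3 = 29.24 + 3 = 32.2.
Round up.

n = 33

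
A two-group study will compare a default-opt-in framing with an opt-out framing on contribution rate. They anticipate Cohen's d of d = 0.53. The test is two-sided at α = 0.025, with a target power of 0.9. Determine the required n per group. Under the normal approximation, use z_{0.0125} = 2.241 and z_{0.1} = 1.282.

n = 89 per group

For two independent groups with equal n: n = 2·((z_{α/2} + z_β) / d)².
z_{α/2} + z_β = 2.241 + 1.282 = 3.523.
n = 2 × (3.523 / 0.53)² = 2 × 6.647² = 2 × 44.18 = 88.4.
Round up to the next whole participant.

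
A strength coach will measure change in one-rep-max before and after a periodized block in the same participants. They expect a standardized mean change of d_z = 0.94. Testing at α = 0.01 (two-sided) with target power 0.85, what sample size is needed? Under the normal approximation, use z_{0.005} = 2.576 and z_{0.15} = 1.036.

n = 15 pairs

For a paired (one-sample on differences) test: n = ((z_{α/2} + z_β) / d)².
z_{α/2} + z_β = 2.576 + 1.036 = 3.612.
n = (3.612 / 0.94)² = 3.843² = 14.77.
Round up.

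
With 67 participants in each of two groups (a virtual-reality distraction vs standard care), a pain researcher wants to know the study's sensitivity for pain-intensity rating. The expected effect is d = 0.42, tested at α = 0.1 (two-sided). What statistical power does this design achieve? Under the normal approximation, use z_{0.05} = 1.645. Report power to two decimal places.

power ≈ 0.78

For two equal groups, power = Φ(d·√(n/2) − z_{α/2}).
d·√(n/2) = 0.42 × √(67/2) = 0.42 × 5.788 = 2.431.
z_β = 2.431 − 1.645 = 0.786.
Power = Φ(0.786) = 0.784.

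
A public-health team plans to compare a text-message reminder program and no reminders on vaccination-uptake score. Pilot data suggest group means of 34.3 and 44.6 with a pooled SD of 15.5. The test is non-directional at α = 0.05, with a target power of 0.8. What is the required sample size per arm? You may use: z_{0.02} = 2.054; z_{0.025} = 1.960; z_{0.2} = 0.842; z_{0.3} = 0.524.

n = 36 per group

Cohen's d = |M₁ − M₂| / SD_pooled = |34.3 − 44.6| / 15.5 = 10.3 / 15.5 = 0.665.
For two independent groups with equal n: n = 2·((z_{α/2} + z_β) / d)².
z_{α/2} + z_β = 1.960 + 0.842 = 2.802.
n = 2 × (2.802 / 0.665)² = 2 × 4.214² = 2 × 17.75 = 35.5.
Round up to the next whole participant.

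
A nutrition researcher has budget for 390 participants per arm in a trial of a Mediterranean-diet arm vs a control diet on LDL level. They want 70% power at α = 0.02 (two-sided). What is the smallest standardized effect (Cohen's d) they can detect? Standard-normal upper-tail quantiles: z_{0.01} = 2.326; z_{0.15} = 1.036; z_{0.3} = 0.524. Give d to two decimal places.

d_min ≈ 0.20

For two independent groups of n = 390 each: d_min = (z_{α/2} + z_β)·√(2/n).
z-sum = 2.326 + 0.524 = 2.850.
d_min = 2.850 × √(2/390) = 2.850 × 0.0716 = 0.204.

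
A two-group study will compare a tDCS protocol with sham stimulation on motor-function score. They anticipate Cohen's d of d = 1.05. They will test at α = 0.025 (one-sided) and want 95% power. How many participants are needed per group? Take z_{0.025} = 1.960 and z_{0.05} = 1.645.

For two independent groups with equal n: n = 2·((z_{α} + z_β) / d)².
z_{α} + z_β = 1.960 + 1.645 = 3.605.
n = 2 × (3.605 / 1.05)² = 2 × 3.433² = 2 × 11.79 = 23.6.
Round up to the next whole participant.

n = 24 per group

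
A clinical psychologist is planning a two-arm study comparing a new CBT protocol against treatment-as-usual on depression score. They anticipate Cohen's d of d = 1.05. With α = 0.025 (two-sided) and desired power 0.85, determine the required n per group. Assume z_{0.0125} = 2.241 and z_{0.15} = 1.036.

For two independent groups with equal n: n = 2·((z_{α/2} + z_β) / d)².
z_{α/2} + z_β = 2.241 + 1.036 = 3.277.
n = 2 × (3.277 / 1.05)² = 2 × 3.121² = 2 × 9.74 = 19.5.
Round up to the next whole participant.

n = 20 per group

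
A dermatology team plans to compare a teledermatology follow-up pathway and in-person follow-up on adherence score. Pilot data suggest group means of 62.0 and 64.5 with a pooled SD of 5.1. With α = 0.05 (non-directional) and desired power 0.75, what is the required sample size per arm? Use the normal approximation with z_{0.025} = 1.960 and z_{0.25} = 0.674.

n = 58 per group

Cohen's d = |M₁ − M₂| / SD_pooled = |62.0 − 64.5| / 5.1 = 2.5 / 5.1 = 0.490.
For two independent groups with equal n: n = 2·((z_{α/2} + z_β) / d)².
z_{α/2} + z_β = 1.960 + 0.674 = 2.634.
n = 2 × (2.634 / 0.490)² = 2 × 5.376² = 2 × 28.90 = 57.8.
Round up to the next whole participant.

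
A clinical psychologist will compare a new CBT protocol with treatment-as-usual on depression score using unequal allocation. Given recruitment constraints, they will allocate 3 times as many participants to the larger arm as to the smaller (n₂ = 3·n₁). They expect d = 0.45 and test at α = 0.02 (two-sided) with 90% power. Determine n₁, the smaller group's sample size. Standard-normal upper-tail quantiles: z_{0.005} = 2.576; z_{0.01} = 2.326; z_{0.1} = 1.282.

n₁ = 86

With allocation ratio k = n₂/n₁ = 3, Var(x̄₁−x̄₂) = σ²(1/n₁ + 1/(k·n₁)) = σ²·(k+1)/(k·n₁).
So n₁ = (1 + 1/k)·((z_{α/2} + z_β)/d)² = 1.333 × (3.608/0.45)².
n₁ = 1.333 × 64.28 = 85.7.
Round up: n₁ = 86, giving n₂ = 3 × 86 = 258.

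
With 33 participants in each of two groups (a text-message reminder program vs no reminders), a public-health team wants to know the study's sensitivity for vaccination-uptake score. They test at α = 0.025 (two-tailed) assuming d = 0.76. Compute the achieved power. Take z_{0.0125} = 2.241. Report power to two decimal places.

power ≈ 0.80

For two equal groups, power = Φ(d·√(n/2) − z_{α/2}).
d·√(n/2) = 0.76 × √(33/2) = 0.76 × 4.062 = 3.087.
z_β = 3.087 − 2.241 = 0.846.
Power = Φ(0.846) = 0.801.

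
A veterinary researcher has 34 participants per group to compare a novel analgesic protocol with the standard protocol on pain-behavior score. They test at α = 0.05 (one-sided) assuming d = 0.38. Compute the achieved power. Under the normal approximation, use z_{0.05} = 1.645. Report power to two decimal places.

power ≈ 0.47

For two equal groups, power = Φ(d·√(n/2) − z_{α}).
d·√(n/2) = 0.38 × √(34/2) = 0.38 × 4.123 = 1.567.
z_β = 1.567 − 1.645 = -0.078.
Power = Φ(-0.078) = 0.469.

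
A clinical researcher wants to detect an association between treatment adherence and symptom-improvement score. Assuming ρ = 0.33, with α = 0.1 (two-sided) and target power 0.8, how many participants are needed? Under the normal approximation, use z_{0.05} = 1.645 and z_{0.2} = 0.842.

Fisher's z: C = ½·ln((1+r)/(1−r)) = ½·ln(1.9851) = 0.3428.
n = ((z_{α/2} + z_β)/C)² + 3.
(1.645 + 0.842) / 0.3428 = 2.487 / 0.3428 = 7.255.
n = 7.255² + 3 = 52.63 + 3 = 55.6.
Round up.

n = 56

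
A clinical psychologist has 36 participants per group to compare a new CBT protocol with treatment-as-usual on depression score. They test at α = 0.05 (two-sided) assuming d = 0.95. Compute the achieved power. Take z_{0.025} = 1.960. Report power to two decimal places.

For two equal groups, power = Φ(d·√(n/2) − z_{α/2}).
d·√(n/2) = 0.95 × √(36/2) = 0.95 × 4.243 = 4.031.
z_β = 4.031 − 1.960 = 2.071.
Power = Φ(2.071) = 0.981.

power ≈ 0.98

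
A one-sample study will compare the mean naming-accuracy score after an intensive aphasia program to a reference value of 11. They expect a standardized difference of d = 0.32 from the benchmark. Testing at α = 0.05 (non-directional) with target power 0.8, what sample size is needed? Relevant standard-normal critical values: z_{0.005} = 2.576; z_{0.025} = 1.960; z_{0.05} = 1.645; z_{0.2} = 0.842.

For a one-sample test: n = ((z_{α/2} + z_β) / d)².
z_{α/2} + z_β = 1.960 + 0.842 = 2.802.
n = (2.802 / 0.32)² = 8.756² = 76.67.
Round up.

n = 77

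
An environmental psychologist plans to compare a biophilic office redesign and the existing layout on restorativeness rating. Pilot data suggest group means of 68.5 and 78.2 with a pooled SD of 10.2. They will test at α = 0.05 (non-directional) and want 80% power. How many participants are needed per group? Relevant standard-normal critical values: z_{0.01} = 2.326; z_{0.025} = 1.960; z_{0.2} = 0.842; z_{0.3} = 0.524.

n = 18 per group

Cohen's d = |M₁ − M₂| / SD_pooled = |68.5 − 78.2| / 10.2 = 9.7 / 10.2 = 0.951.
For two independent groups with equal n: n = 2·((z_{α/2} + z_β) / d)².
z_{α/2} + z_β = 1.960 + 0.842 = 2.802.
n = 2 × (2.802 / 0.951)² = 2 × 2.946² = 2 × 8.68 = 17.4.
Round up to the next whole participant.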